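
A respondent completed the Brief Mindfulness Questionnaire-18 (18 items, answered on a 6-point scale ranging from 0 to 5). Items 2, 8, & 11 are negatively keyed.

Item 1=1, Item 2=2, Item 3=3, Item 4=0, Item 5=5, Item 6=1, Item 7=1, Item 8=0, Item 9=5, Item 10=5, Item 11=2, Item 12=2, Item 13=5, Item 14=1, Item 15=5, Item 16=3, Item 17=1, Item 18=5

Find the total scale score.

Reversing items 2, 8, and 11 with 5 − raw:
Total = 1 + (5−2) + 3 + 0 + 5 + 1 + 1 + (5−0) + 5 + 5 + (5−2) + 2 + 5 + 1 + 5 + 3 + 1 + 5
      = 1 + 3 + 3 + 0 + 5 + 1 + 1 + 5 + 5 + 5 + 3 + 2 + 5 + 1 + 5 + 3 + 1 + 5 = 54

54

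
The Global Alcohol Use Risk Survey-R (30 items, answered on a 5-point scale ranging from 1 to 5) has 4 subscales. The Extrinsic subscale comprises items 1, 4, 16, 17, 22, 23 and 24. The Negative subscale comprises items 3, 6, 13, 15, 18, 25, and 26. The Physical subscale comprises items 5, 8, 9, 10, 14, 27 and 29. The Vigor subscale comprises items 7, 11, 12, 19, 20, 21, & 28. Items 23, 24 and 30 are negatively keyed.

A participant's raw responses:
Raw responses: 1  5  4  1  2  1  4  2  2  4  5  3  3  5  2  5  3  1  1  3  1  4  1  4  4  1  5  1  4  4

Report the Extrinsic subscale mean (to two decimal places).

3.00

Extrinsic items: 1, 4, 16, 17, 22, 23, 24.
Of these, items 23 and 24 are negatively keyed; on a 1–5 scale, reversed = 6 − raw.
  item 1: 1
  item 4: 1
  item 16: 5
  item 17: 3
  item 22: 4
  item 23: 6 − 1 = 5
  item 24: 6 − 4 = 2
Sum = 1 + 1 + 5 + 3 + 4 + 5 + 2 = 21
Mean = 21 / 7 = 3.00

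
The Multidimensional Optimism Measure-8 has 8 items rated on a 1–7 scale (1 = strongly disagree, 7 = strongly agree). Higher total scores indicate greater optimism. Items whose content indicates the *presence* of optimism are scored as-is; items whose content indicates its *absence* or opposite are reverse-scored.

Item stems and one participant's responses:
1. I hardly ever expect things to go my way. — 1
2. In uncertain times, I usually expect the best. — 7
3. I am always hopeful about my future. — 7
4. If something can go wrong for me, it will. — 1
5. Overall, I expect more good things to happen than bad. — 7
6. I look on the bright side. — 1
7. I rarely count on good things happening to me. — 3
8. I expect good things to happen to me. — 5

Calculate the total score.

46

Items 1, 4, 7 describe the absence/opposite of optimism → reverse-score.
on a 1–7 scale, reversed = 8 − raw.
  item 1: 8 − 1 = 7
  item 2: 7
  item 3: 7
  item 4: 8 − 1 = 7
  item 5: 7
  item 6: 1
  item 7: 8 − 3 = 5
  item 8: 5
Total = 7 + 7 + 7 + 7 + 7 + 1 + 5 + 5 = 46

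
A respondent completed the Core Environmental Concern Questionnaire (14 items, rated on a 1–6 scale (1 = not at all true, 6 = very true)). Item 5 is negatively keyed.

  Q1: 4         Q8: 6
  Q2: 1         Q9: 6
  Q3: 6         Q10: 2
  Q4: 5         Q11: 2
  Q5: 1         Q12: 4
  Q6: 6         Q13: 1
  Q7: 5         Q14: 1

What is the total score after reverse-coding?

Apply reverse scoring (reversed = (1+6) − raw = 7 − raw):
  item 5: 7 − 1 = 6
Scored responses: 4, 1, 6, 5, 6, 6, 5, 6, 6, 2, 2, 4, 1, 1
Total = 4 + 1 + 6 + 5 + 6 + 6 + 5 + 6 + 6 + 2 + 2 + 4 + 1 + 1 = 55

55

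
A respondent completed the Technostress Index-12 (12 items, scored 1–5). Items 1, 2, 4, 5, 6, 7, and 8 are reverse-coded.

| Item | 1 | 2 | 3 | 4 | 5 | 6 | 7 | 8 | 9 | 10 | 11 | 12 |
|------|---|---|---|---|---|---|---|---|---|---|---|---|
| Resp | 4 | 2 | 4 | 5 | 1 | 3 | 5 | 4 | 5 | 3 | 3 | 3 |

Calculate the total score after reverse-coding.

Reversing items 1, 2, 4, 5, 6, 7, and 8 with 6 − raw:
Total = (6−4) + (6−2) + 4 + (6−5) + (6−1) + (6−3) + (6−5) + (6−4) + 5 + 3 + 3 + 3
      = 2 + 4 + 4 + 1 + 5 + 3 + 1 + 2 + 5 + 3 + 3 + 3 = 36

36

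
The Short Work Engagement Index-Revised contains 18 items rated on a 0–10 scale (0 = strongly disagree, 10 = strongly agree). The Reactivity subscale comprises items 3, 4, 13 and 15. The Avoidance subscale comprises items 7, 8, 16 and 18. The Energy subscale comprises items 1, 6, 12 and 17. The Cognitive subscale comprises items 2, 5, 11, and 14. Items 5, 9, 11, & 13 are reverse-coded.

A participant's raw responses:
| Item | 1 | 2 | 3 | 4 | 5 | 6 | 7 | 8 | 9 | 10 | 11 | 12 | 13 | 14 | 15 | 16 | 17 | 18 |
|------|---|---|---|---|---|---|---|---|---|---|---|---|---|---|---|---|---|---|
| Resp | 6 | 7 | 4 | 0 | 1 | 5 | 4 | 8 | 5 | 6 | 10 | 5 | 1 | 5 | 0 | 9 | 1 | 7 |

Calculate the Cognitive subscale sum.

21

Cognitive items: 2, 5, 11, 14.
Of these, items 5 and 11 are reverse-coded; reversed = (0+10) − raw = 10 − raw.
  item 2: 7
  item 5: 10 − 1 = 9
  item 11: 10 − 10 = 0
  item 14: 5
Sum = 7 + 9 + 0 + 5 = 21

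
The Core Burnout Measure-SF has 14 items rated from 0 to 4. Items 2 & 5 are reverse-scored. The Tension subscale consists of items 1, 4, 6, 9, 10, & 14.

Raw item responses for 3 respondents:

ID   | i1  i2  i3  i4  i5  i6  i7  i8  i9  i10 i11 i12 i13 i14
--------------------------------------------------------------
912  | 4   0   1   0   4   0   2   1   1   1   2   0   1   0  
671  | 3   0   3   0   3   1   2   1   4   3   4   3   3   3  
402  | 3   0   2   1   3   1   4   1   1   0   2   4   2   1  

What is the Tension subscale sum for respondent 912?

Respondent 912 raw: 4, 0, 1, 0, 4, 0, 2, 1, 1, 1, 2, 0, 1, 0.
Tension items: 1, 4, 6, 9, 10, 14.
Reverse-coded (reverse-coded value = 4 − response):
  item 1: 4
  item 4: 0
  item 6: 0
  item 9: 1
  item 10: 1
  item 14: 0
Sum = 4 + 0 + 0 + 1 + 1 + 0 = 6

6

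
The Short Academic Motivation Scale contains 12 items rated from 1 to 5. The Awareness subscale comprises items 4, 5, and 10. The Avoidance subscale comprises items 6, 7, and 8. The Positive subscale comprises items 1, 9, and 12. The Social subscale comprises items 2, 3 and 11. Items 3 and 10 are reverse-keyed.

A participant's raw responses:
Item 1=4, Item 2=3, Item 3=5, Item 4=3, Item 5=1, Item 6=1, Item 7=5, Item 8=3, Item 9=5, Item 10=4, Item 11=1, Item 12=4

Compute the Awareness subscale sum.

6

Awareness items: 4, 5, 10.
Of these, item 10 is reverse-keyed; on a 1–5 scale, reversed = 6 − raw.
  item 4: 3
  item 5: 1
  item 10: 6 − 4 = 2
Sum = 3 + 1 + 2 = 6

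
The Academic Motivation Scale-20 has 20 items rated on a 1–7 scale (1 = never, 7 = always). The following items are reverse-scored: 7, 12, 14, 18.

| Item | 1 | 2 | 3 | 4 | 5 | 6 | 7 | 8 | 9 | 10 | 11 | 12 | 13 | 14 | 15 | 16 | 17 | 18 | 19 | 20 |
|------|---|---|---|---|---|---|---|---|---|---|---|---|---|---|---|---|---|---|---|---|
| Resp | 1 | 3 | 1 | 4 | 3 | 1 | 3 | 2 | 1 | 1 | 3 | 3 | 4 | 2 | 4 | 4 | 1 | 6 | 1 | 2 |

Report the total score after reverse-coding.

54

Raw sum = 50. Reverse-scored items: 7, 12, 14, 18; their raw sum = 14.
Each reversal replaces raw with 8 − raw, changing the total by 8 − 2·raw per item.
Total = 50 + 4·8 − 2·14 = 50 + 32 − 28 = 54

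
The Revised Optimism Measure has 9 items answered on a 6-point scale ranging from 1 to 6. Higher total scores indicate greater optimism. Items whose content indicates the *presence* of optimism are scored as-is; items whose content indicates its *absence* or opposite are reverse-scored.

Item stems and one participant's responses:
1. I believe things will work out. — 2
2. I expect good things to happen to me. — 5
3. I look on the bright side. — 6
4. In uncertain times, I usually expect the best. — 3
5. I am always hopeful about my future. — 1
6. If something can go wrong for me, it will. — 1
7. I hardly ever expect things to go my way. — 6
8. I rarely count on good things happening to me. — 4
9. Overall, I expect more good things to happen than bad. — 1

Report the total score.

Items 6, 7, 8 describe the absence/opposite of optimism → reverse-score.
reverse-coded value = 7 − response.
  item 1: 2
  item 2: 5
  item 3: 6
  item 4: 3
  item 5: 1
  item 6: 7 − 1 = 6
  item 7: 7 − 6 = 1
  item 8: 7 − 4 = 3
  item 9: 1
Total = 2 + 5 + 6 + 3 + 1 + 6 + 1 + 3 + 1 = 28

28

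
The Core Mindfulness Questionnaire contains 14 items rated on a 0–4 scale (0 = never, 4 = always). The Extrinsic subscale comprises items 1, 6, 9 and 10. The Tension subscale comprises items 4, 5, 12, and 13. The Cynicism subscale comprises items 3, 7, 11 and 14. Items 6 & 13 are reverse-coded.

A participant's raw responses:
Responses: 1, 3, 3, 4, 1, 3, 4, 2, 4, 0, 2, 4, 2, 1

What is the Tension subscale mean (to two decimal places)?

2.75

Tension items: 4, 5, 12, 13.
Of these, item 13 is reverse-coded; reversed = (0+4) − raw = 4 − raw.
  item 4: 4
  item 5: 1
  item 12: 4
  item 13: 4 − 2 = 2
Sum = 4 + 1 + 4 + 2 = 11
Mean = 11 / 4 = 2.75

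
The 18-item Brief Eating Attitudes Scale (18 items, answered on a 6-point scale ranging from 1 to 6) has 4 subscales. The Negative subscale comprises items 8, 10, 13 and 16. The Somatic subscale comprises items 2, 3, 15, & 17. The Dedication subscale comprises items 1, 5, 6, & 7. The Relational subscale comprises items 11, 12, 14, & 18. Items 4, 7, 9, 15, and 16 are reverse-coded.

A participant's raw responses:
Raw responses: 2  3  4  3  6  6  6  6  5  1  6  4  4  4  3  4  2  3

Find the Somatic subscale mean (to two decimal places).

3.25

Somatic items: 2, 3, 15, 17.
Of these, item 15 is reverse-coded; reverse-coded value = 7 − response.
  item 2: 3
  item 3: 4
  item 15: 7 − 3 = 4
  item 17: 2
Sum = 3 + 4 + 4 + 2 = 13
Mean = 13 / 4 = 3.25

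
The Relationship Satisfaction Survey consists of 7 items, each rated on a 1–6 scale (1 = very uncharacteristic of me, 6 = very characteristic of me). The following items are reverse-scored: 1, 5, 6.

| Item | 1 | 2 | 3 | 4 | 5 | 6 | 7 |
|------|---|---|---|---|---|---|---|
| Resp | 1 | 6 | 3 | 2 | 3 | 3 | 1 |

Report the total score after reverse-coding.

26

Reverse-coded items (reverse-coded value = 7 − response):
  item 1: 7 − 1 = 6
  item 5: 7 − 3 = 4
  item 6: 7 − 3 = 4
Scored items: 6, 6, 3, 2, 4, 4, 1
Total = 6 + 6 + 3 + 2 + 4 + 4 + 1 = 26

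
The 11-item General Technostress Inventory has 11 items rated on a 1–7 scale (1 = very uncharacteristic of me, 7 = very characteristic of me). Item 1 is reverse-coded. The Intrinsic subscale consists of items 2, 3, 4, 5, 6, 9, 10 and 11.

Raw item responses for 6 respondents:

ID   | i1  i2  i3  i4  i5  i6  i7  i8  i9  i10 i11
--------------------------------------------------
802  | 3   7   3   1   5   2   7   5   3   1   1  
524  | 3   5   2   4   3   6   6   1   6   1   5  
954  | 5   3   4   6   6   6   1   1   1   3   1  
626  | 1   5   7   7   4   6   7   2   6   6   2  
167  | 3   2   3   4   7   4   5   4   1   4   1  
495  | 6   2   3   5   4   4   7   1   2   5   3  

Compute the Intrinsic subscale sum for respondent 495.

28

Respondent 495 raw: 6, 2, 3, 5, 4, 4, 7, 1, 2, 5, 3.
Intrinsic items: 2, 3, 4, 5, 6, 9, 10, 11.
Reverse-coded (reversed = (1+7) − raw = 8 − raw):
  item 2: 2
  item 3: 3
  item 4: 5
  item 5: 4
  item 6: 4
  item 9: 2
  item 10: 5
  item 11: 3
Sum = 2 + 3 + 5 + 4 + 4 + 2 + 5 + 3 = 28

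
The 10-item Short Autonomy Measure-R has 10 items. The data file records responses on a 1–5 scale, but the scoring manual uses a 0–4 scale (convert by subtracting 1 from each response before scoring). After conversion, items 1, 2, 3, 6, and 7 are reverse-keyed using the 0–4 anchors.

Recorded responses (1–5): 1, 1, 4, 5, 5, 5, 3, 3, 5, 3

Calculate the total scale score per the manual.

Convert to 0–4: 0, 0, 3, 4, 4, 4, 2, 2, 4, 2
Reverse-coded (on a 0–4 scale, reversed = 4 − raw):
  item 1: 4 − 0 = 4
  item 2: 4 − 0 = 4
  item 3: 4 − 3 = 1
  item 6: 4 − 4 = 0
  item 7: 4 − 2 = 2
Scored: 4, 4, 1, 4, 4, 0, 2, 2, 4, 2
Total = 27

27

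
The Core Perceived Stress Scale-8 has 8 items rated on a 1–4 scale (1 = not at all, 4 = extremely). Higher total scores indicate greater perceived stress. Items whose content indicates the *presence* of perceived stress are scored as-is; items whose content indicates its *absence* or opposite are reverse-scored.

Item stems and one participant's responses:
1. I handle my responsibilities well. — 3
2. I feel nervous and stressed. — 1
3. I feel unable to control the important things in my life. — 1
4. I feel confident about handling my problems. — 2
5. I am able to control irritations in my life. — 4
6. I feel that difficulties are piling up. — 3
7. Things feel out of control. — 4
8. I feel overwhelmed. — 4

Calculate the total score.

19

Items 1, 4, 5 describe the absence/opposite of perceived stress → reverse-score.
reversed = (1+4) − raw = 5 − raw.
  item 1: 5 − 3 = 2
  item 2: 1
  item 3: 1
  item 4: 5 − 2 = 3
  item 5: 5 − 4 = 1
  item 6: 3
  item 7: 4
  item 8: 4
Total = 2 + 1 + 1 + 3 + 1 + 3 + 4 + 4 = 19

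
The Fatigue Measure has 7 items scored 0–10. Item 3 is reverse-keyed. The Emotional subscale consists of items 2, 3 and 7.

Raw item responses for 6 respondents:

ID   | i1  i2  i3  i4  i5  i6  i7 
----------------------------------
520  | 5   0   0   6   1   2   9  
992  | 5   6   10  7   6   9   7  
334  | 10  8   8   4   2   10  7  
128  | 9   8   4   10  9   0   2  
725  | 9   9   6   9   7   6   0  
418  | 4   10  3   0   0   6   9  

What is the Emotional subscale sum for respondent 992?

13

Respondent 992 raw: 5, 6, 10, 7, 6, 9, 7.
Emotional items: 2, 3, 7.
Reverse-coded (reversed = (0+10) − raw = 10 − raw):
  item 2: 6
  item 3: 10 − 10 = 0
  item 7: 7
Sum = 6 + 0 + 7 = 13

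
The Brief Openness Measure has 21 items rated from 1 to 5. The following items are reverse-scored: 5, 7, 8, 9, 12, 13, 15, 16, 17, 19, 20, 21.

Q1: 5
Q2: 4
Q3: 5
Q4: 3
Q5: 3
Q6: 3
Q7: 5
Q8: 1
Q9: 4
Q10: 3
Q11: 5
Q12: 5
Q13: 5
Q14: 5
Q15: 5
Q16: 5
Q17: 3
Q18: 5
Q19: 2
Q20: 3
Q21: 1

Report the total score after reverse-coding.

68

Reverse-coded items (reverse-coded value = 6 − response):
  item 5: 6 − 3 = 3
  item 7: 6 − 5 = 1
  item 8: 6 − 1 = 5
  item 9: 6 − 4 = 2
  item 12: 6 − 5 = 1
  item 13: 6 − 5 = 1
  item 15: 6 − 5 = 1
  item 16: 6 − 5 = 1
  item 17: 6 − 3 = 3
  item 19: 6 − 2 = 4
  item 20: 6 − 3 = 3
  item 21: 6 − 1 = 5
After reverse-coding: 5, 4, 5, 3, 3, 3, 1, 5, 2, 3, 5, 1, 1, 5, 1, 1, 3, 5, 4, 3, 5
Total = 5 + 4 + 5 + 3 + 3 + 3 + 1 + 5 + 2 + 3 + 5 + 1 + 1 + 5 + 1 + 1 + 3 + 5 + 4 + 3 + 5 = 68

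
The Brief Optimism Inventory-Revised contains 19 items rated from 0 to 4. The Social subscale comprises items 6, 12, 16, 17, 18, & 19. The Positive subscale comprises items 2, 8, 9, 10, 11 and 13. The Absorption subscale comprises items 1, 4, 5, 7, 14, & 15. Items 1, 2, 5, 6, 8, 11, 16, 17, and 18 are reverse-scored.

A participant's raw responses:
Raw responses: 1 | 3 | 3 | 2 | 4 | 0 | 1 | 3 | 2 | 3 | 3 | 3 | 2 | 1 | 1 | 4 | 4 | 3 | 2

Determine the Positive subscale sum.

10

Positive items: 2, 8, 9, 10, 11, 13.
Of these, items 2, 8 and 11 are reverse-scored; reversed = (0+4) − raw = 4 − raw.
  item 2: 4 − 3 = 1
  item 8: 4 − 3 = 1
  item 9: 2
  item 10: 3
  item 11: 4 − 3 = 1
  item 13: 2
Sum = 1 + 1 + 2 + 3 + 1 + 2 = 10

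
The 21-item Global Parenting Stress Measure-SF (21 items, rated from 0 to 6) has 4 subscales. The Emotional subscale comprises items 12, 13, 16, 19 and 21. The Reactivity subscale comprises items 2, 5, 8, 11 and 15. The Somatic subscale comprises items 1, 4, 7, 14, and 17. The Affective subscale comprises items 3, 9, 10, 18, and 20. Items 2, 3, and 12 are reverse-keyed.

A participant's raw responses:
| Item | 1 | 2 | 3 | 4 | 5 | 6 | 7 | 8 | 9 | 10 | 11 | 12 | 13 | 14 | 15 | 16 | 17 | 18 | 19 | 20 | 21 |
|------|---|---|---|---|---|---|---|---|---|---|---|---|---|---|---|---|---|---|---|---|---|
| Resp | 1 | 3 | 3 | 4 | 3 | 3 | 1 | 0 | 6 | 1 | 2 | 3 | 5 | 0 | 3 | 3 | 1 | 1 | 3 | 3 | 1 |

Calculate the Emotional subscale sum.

Emotional items: 12, 13, 16, 19, 21.
Of these, item 12 is reverse-keyed; reverse-coded value = 6 − response.
  item 12: 6 − 3 = 3
  item 13: 5
  item 16: 3
  item 19: 3
  item 21: 1
Sum = 3 + 5 + 3 + 3 + 1 = 15

15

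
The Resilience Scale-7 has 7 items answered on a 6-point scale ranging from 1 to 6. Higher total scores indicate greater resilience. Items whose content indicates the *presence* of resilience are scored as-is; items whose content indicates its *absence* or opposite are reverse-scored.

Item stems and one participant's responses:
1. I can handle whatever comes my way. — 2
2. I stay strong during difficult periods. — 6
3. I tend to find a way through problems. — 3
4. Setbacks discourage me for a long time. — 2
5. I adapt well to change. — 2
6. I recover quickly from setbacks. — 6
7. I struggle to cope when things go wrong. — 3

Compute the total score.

Items 4, 7 describe the absence/opposite of resilience → reverse-score.
reverse-coded value = 7 − response.
  item 1: 2
  item 2: 6
  item 3: 3
  item 4: 7 − 2 = 5
  item 5: 2
  item 6: 6
  item 7: 7 − 3 = 4
Total = 2 + 6 + 3 + 5 + 2 + 6 + 4 = 28

28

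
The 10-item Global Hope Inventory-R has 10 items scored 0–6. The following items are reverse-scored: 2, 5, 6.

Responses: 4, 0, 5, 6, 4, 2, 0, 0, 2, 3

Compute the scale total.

32

Reverse-coded items (reverse-coded value = 6 − response):
  item 2: 6 − 0 = 6
  item 5: 6 − 4 = 2
  item 6: 6 − 2 = 4
After reverse-coding: 4, 6, 5, 6, 2, 4, 0, 0, 2, 3
Total = 4 + 6 + 5 + 6 + 2 + 4 + 0 + 0 + 2 + 3 = 32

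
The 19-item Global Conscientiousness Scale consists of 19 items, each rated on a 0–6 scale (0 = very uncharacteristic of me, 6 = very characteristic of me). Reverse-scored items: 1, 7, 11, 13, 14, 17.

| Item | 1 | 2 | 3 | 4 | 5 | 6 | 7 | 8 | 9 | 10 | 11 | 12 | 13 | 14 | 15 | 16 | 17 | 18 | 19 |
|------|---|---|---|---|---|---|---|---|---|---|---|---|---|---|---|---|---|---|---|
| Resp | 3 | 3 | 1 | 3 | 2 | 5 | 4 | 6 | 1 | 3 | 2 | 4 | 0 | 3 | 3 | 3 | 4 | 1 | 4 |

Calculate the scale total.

Reverse-scored items use 6 − raw:
  item 1: 6 − 3 = 3
  item 7: 6 − 4 = 2
  item 11: 6 − 2 = 4
  item 13: 6 − 0 = 6
  item 14: 6 − 3 = 3
  item 17: 6 − 4 = 2
After reverse-coding: 3, 3, 1, 3, 2, 5, 2, 6, 1, 3, 4, 4, 6, 3, 3, 3, 2, 1, 4
Total = 3 + 3 + 1 + 3 + 2 + 5 + 2 + 6 + 1 + 3 + 4 + 4 + 6 + 3 + 3 + 3 + 2 + 1 + 4 = 59

59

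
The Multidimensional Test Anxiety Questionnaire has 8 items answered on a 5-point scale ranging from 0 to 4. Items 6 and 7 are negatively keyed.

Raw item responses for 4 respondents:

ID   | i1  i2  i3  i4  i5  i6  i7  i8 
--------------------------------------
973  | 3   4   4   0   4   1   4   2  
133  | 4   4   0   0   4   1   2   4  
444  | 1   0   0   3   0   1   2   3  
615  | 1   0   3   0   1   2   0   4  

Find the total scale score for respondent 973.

Respondent 973 raw: 3, 4, 4, 0, 4, 1, 4, 2.
Reverse-coded (reverse-coded value = 4 − response):
  item 1: 3
  item 2: 4
  item 3: 4
  item 4: 0
  item 5: 4
  item 6: 4 − 1 = 3
  item 7: 4 − 4 = 0
  item 8: 2
Sum = 3 + 4 + 4 + 0 + 4 + 3 + 0 + 2 = 20

20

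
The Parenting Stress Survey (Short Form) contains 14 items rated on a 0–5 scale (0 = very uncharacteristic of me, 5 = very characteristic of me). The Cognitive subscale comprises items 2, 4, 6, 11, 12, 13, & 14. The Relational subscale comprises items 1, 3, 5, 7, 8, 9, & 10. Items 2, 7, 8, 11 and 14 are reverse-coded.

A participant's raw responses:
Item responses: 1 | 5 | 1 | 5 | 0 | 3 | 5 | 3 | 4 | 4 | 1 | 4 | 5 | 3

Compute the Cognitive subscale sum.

23

Cognitive items: 2, 4, 6, 11, 12, 13, 14.
Of these, items 2, 11, and 14 are reverse-coded; on a 0–5 scale, reversed = 5 − raw.
  item 2: 5 − 5 = 0
  item 4: 5
  item 6: 3
  item 11: 5 − 1 = 4
  item 12: 4
  item 13: 5
  item 14: 5 − 3 = 2
Sum = 0 + 5 + 3 + 4 + 4 + 5 + 2 = 23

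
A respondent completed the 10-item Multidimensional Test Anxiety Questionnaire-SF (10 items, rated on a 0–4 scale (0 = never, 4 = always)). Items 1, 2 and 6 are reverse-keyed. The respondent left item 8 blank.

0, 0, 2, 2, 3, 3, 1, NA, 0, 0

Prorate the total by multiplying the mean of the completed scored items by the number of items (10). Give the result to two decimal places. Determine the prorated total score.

Reverse-coded (reversed = (0+4) − raw = 4 − raw):
  item 1: 4 − 0 = 4
  item 2: 4 − 0 = 4
  item 6: 4 − 3 = 1
Completed scored items (9 of 10): 4, 4, 2, 2, 3, 1, 1, 0, 0; sum = 17.
Person mean = 17 / 9 ≈ 1.8889
Prorated total = (17 / 9) × 10 = 18.89 (to 2 dp)

18.89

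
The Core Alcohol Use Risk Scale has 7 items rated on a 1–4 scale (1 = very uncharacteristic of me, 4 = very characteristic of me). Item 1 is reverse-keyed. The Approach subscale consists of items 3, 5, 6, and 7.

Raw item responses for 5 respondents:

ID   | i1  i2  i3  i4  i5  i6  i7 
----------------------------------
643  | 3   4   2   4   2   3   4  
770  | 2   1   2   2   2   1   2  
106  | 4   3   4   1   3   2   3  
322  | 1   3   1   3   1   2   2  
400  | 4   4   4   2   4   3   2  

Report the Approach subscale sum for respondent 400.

13

Respondent 400 raw: 4, 4, 4, 2, 4, 3, 2.
Approach items: 3, 5, 6, 7.
Reverse-coded (reverse-coded value = 5 − response):
  item 3: 4
  item 5: 4
  item 6: 3
  item 7: 2
Sum = 4 + 4 + 3 + 2 = 13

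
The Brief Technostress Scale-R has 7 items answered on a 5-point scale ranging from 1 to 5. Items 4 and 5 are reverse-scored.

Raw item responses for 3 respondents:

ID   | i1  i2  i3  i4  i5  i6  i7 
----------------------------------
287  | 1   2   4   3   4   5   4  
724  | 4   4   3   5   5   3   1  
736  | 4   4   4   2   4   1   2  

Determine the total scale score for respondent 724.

17

Respondent 724 raw: 4, 4, 3, 5, 5, 3, 1.
Reverse-coded (reversed = (1+5) − raw = 6 − raw):
  item 1: 4
  item 2: 4
  item 3: 3
  item 4: 6 − 5 = 1
  item 5: 6 − 5 = 1
  item 6: 3
  item 7: 1
Sum = 4 + 4 + 3 + 1 + 1 + 3 + 1 = 17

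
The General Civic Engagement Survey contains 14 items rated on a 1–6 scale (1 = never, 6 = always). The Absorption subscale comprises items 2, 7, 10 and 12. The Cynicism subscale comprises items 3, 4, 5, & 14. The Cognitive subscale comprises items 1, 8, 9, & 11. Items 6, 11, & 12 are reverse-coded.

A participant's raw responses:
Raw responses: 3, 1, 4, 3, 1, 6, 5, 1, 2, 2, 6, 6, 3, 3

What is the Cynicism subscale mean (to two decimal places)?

Cynicism items: 3, 4, 5, 14.
  item 3: 4
  item 4: 3
  item 5: 1
  item 14: 3
Sum = 4 + 3 + 1 + 3 = 11
Mean = 11 / 4 = 2.75

2.75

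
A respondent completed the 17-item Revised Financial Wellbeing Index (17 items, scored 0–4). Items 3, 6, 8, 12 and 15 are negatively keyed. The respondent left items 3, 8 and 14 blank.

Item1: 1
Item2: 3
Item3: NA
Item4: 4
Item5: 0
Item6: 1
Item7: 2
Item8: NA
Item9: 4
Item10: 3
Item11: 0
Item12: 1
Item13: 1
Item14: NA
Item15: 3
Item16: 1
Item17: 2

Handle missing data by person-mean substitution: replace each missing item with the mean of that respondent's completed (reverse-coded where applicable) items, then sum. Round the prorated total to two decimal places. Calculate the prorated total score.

Reverse-coded (on a 0–4 scale, reversed = 4 − raw):
  item 6: 4 − 1 = 3
  item 12: 4 − 1 = 3
  item 15: 4 − 3 = 1
Completed scored items (14 of 17): 1, 3, 4, 0, 3, 2, 4, 3, 0, 3, 1, 1, 1, 2; sum = 28.
Person mean = 28 / 14 ≈ 2.0000
Prorated total = (28 / 14) × 17 = 34.00 (to 2 dp)

34.00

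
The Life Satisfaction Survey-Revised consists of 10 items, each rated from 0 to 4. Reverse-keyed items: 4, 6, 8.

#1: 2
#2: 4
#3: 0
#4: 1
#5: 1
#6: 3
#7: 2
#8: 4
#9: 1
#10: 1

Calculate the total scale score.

15

Raw sum = 19. Reverse-keyed items: 4, 6, 8; their raw sum = 8.
Each reversal replaces raw with 4 − raw, changing the total by 4 − 2·raw per item.
Total = 19 + 3·4 − 2·8 = 19 + 12 − 16 = 15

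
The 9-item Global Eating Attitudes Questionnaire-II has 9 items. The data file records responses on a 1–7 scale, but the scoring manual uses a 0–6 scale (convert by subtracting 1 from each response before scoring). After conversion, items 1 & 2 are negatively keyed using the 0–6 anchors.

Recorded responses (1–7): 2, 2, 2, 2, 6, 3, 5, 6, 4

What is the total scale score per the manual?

Convert to 0–6: 1, 1, 1, 1, 5, 2, 4, 5, 3
Reverse-coded (reverse-coded value = 6 − response):
  item 1: 6 − 1 = 5
  item 2: 6 − 1 = 5
Scored: 5, 5, 1, 1, 5, 2, 4, 5, 3
Total = 31

31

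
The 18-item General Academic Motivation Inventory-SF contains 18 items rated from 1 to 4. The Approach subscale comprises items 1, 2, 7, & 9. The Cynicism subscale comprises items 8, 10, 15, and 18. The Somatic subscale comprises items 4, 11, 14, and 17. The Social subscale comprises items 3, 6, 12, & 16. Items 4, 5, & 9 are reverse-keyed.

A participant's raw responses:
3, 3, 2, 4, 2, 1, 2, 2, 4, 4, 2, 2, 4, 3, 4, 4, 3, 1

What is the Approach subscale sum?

Approach items: 1, 2, 7, 9.
Of these, item 9 is reverse-keyed; reversed = (1+4) − raw = 5 − raw.
  item 1: 3
  item 2: 3
  item 7: 2
  item 9: 5 − 4 = 1
Sum = 3 + 3 + 2 + 1 = 9

9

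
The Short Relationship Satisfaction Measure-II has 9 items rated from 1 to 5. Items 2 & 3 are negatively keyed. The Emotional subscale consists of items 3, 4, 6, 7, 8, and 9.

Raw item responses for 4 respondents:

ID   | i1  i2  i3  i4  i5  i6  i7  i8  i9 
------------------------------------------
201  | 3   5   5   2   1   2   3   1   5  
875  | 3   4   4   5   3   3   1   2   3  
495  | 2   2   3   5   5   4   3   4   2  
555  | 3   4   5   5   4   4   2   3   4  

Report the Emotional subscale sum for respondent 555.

Respondent 555 raw: 3, 4, 5, 5, 4, 4, 2, 3, 4.
Emotional items: 3, 4, 6, 7, 8, 9.
Reverse-coded (reverse-coded value = 6 − response):
  item 3: 6 − 5 = 1
  item 4: 5
  item 6: 4
  item 7: 2
  item 8: 3
  item 9: 4
Sum = 1 + 5 + 4 + 2 + 3 + 4 = 19

19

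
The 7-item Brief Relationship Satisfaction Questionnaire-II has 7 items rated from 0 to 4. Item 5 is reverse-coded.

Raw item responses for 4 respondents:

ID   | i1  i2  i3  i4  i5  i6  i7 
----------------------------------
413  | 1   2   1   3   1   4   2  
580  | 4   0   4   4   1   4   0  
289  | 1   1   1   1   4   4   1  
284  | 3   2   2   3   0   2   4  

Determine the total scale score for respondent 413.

Respondent 413 raw: 1, 2, 1, 3, 1, 4, 2.
Reverse-coded (on a 0–4 scale, reversed = 4 − raw):
  item 1: 1
  item 2: 2
  item 3: 1
  item 4: 3
  item 5: 4 − 1 = 3
  item 6: 4
  item 7: 2
Sum = 1 + 2 + 1 + 3 + 3 + 4 + 2 = 16

16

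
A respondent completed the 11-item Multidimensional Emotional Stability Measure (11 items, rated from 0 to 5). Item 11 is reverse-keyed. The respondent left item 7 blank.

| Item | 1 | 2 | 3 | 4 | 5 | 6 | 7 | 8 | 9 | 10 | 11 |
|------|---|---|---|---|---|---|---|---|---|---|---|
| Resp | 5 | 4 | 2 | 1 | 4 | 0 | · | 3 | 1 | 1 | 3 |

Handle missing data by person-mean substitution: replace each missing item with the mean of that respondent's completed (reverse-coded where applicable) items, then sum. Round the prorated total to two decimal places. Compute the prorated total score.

Reverse-coded (on a 0–5 scale, reversed = 5 − raw):
  item 11: 5 − 3 = 2
Completed scored items (10 of 11): 5, 4, 2, 1, 4, 0, 3, 1, 1, 2; sum = 23.
Person mean = 23 / 10 ≈ 2.3000
Prorated total = (23 / 10) × 11 = 25.30 (to 2 dp)

25.30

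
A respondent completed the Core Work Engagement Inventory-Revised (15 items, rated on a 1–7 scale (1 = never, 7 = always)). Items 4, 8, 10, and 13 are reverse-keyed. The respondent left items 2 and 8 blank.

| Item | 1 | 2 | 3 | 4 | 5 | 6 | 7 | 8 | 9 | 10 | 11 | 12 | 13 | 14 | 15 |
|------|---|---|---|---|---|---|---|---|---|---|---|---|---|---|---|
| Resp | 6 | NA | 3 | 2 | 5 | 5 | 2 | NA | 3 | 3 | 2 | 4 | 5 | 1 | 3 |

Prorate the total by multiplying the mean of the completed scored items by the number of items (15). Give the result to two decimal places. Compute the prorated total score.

Reverse-coded (reversed = (1+7) − raw = 8 − raw):
  item 4: 8 − 2 = 6
  item 10: 8 − 3 = 5
  item 13: 8 − 5 = 3
Completed scored items (13 of 15): 6, 3, 6, 5, 5, 2, 3, 5, 2, 4, 3, 1, 3; sum = 48.
Person mean = 48 / 13 ≈ 3.6923
Prorated total = (48 / 13) × 15 = 55.38 (to 2 dp)

55.38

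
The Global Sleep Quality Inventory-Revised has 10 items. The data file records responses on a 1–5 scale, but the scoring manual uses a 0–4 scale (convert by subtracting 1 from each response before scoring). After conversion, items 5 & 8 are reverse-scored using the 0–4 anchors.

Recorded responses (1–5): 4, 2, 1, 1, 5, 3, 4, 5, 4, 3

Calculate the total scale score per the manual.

Convert to 0–4: 3, 1, 0, 0, 4, 2, 3, 4, 3, 2
Reverse-coded (on a 0–4 scale, reversed = 4 − raw):
  item 5: 4 − 4 = 0
  item 8: 4 − 4 = 0
Scored: 3, 1, 0, 0, 0, 2, 3, 0, 3, 2
Total = 14

14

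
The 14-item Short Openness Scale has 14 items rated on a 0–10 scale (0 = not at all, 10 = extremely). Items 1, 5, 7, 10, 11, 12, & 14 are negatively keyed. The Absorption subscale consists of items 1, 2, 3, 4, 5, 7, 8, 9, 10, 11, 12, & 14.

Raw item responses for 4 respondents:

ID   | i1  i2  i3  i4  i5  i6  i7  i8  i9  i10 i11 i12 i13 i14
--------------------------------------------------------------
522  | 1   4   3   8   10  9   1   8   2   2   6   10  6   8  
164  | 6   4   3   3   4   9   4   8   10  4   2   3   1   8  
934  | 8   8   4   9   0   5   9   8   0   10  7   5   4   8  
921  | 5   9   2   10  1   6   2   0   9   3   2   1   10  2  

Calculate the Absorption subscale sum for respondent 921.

84

Respondent 921 raw: 5, 9, 2, 10, 1, 6, 2, 0, 9, 3, 2, 1, 10, 2.
Absorption items: 1, 2, 3, 4, 5, 7, 8, 9, 10, 11, 12, 14.
Reverse-coded (reverse-coded value = 10 − response):
  item 1: 10 − 5 = 5
  item 2: 9
  item 3: 2
  item 4: 10
  item 5: 10 − 1 = 9
  item 7: 10 − 2 = 8
  item 8: 0
  item 9: 9
  item 10: 10 − 3 = 7
  item 11: 10 − 2 = 8
  item 12: 10 − 1 = 9
  item 14: 10 − 2 = 8
Sum = 5 + 9 + 2 + 10 + 9 + 8 + 0 + 9 + 7 + 8 + 9 + 8 = 84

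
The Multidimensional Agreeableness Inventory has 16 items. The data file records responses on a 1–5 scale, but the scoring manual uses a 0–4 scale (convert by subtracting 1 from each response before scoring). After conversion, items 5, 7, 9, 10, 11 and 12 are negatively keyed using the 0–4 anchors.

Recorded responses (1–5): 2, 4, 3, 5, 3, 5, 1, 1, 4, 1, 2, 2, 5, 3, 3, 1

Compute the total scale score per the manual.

39

Convert to 0–4: 1, 3, 2, 4, 2, 4, 0, 0, 3, 0, 1, 1, 4, 2, 2, 0
Reverse-coded (on a 0–4 scale, reversed = 4 − raw):
  item 5: 4 − 2 = 2
  item 7: 4 − 0 = 4
  item 9: 4 − 3 = 1
  item 10: 4 − 0 = 4
  item 11: 4 − 1 = 3
  item 12: 4 − 1 = 3
Scored: 1, 3, 2, 4, 2, 4, 4, 0, 1, 4, 3, 3, 4, 2, 2, 0
Total = 39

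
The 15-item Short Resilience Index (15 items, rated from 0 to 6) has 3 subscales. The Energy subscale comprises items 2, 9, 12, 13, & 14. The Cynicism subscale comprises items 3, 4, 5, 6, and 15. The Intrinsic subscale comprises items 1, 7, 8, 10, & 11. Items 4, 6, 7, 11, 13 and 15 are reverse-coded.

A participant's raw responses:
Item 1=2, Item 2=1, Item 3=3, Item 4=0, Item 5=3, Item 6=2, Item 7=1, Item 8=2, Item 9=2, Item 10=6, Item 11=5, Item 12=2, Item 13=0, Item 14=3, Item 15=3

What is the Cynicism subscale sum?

19

Cynicism items: 3, 4, 5, 6, 15.
Of these, items 4, 6, and 15 are reverse-coded; reversed = (0+6) − raw = 6 − raw.
  item 3: 3
  item 4: 6 − 0 = 6
  item 5: 3
  item 6: 6 − 2 = 4
  item 15: 6 − 3 = 3
Sum = 3 + 6 + 3 + 4 + 3 = 19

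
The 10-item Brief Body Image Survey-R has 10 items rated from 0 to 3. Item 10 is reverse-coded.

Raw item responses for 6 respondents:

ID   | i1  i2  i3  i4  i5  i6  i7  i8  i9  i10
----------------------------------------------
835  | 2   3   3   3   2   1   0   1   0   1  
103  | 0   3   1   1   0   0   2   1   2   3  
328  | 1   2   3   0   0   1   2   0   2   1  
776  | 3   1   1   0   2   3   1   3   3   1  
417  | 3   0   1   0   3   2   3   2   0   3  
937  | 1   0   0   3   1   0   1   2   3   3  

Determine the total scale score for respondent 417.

14

Respondent 417 raw: 3, 0, 1, 0, 3, 2, 3, 2, 0, 3.
Reverse-coded (reversed = (0+3) − raw = 3 − raw):
  item 1: 3
  item 2: 0
  item 3: 1
  item 4: 0
  item 5: 3
  item 6: 2
  item 7: 3
  item 8: 2
  item 9: 0
  item 10: 3 − 3 = 0
Sum = 3 + 0 + 1 + 0 + 3 + 2 + 3 + 2 + 0 + 0 = 14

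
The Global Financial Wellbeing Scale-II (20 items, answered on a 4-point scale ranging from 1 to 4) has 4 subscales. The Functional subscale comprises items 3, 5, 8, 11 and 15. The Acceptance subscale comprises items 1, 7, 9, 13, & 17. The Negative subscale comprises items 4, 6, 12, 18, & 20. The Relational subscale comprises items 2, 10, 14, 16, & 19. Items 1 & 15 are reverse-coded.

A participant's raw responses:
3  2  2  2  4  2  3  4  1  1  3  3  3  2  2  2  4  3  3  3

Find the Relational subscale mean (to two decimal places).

2.00

Relational items: 2, 10, 14, 16, 19.
  item 2: 2
  item 10: 1
  item 14: 2
  item 16: 2
  item 19: 3
Sum = 2 + 1 + 2 + 2 + 3 = 10
Mean = 10 / 5 = 2.00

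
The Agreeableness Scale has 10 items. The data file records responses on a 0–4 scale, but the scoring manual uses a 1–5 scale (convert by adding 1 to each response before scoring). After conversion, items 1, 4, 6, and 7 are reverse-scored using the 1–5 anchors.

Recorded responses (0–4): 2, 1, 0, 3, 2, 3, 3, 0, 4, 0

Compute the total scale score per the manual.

Convert to 1–5: 3, 2, 1, 4, 3, 4, 4, 1, 5, 1
Reverse-coded (reversed = (1+5) − raw = 6 − raw):
  item 1: 6 − 3 = 3
  item 4: 6 − 4 = 2
  item 6: 6 − 4 = 2
  item 7: 6 − 4 = 2
Scored: 3, 2, 1, 2, 3, 2, 2, 1, 5, 1
Total = 22

22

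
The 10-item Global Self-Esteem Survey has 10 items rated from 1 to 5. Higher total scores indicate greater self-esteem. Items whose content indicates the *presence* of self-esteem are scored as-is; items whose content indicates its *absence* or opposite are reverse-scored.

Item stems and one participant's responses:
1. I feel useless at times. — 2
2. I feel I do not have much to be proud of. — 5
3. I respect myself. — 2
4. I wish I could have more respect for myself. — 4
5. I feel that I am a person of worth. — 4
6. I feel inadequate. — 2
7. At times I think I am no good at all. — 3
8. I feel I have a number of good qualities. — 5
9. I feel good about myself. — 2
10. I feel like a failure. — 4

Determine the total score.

29

Items 1, 2, 4, 6, 7, 10 describe the absence/opposite of self-esteem → reverse-score.
on a 1–5 scale, reversed = 6 − raw.
  item 1: 6 − 2 = 4
  item 2: 6 − 5 = 1
  item 3: 2
  item 4: 6 − 4 = 2
  item 5: 4
  item 6: 6 − 2 = 4
  item 7: 6 − 3 = 3
  item 8: 5
  item 9: 2
  item 10: 6 − 4 = 2
Total = 4 + 1 + 2 + 2 + 4 + 4 + 3 + 5 + 2 + 2 = 29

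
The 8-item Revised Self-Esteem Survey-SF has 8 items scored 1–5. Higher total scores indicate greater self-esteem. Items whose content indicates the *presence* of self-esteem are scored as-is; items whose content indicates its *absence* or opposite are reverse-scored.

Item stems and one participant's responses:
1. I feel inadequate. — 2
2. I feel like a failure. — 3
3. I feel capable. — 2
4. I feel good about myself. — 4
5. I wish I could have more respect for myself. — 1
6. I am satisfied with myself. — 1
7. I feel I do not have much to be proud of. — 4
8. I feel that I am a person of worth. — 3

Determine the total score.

24

Items 1, 2, 5, 7 describe the absence/opposite of self-esteem → reverse-score.
reverse-coded value = 6 − response.
  item 1: 6 − 2 = 4
  item 2: 6 − 3 = 3
  item 3: 2
  item 4: 4
  item 5: 6 − 1 = 5
  item 6: 1
  item 7: 6 − 4 = 2
  item 8: 3
Total = 4 + 3 + 2 + 4 + 5 + 1 + 2 + 3 = 24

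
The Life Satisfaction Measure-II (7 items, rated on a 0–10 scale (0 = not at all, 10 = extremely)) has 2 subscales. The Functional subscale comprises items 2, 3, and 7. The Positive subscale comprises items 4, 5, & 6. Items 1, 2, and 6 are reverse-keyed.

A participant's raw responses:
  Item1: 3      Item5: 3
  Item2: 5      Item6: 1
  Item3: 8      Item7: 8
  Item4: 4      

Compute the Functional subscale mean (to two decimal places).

Functional items: 2, 3, 7.
Of these, item 2 is reverse-keyed; on a 0–10 scale, reversed = 10 − raw.
  item 2: 10 − 5 = 5
  item 3: 8
  item 7: 8
Sum = 5 + 8 + 8 = 21
Mean = 21 / 3 = 7.00

7.00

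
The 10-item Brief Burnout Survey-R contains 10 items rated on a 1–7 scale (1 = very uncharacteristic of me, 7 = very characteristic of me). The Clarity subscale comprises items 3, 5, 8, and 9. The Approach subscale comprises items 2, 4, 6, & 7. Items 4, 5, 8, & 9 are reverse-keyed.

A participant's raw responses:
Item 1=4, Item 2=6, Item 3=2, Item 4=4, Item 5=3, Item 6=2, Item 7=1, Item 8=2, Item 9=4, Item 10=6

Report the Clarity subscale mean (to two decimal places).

4.25

Clarity items: 3, 5, 8, 9.
Of these, items 5, 8, & 9 are reverse-keyed; reversed = (1+7) − raw = 8 − raw.
  item 3: 2
  item 5: 8 − 3 = 5
  item 8: 8 − 2 = 6
  item 9: 8 − 4 = 4
Sum = 2 + 5 + 6 + 4 = 17
Mean = 17 / 4 = 4.25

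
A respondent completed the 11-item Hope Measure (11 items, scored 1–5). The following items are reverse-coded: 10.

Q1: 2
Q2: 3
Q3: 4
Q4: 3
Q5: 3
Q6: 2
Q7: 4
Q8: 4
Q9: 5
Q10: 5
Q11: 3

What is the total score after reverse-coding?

Reversing item 10 with 6 − raw:
Total = 2 + 3 + 4 + 3 + 3 + 2 + 4 + 4 + 5 + (6−5) + 3
      = 2 + 3 + 4 + 3 + 3 + 2 + 4 + 4 + 5 + 1 + 3 = 34

34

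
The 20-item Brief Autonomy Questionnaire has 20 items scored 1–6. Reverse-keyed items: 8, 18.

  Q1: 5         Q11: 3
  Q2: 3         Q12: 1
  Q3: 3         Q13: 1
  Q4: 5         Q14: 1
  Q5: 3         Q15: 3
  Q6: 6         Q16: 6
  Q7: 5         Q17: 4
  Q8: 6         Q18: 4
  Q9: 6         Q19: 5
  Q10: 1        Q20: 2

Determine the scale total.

Reverse-keyed items use 7 − raw:
  item 8: 7 − 6 = 1
  item 18: 7 − 4 = 3
After reverse-coding: 5, 3, 3, 5, 3, 6, 5, 1, 6, 1, 3, 1, 1, 1, 3, 6, 4, 3, 5, 2
Total = 5 + 3 + 3 + 5 + 3 + 6 + 5 + 1 + 6 + 1 + 3 + 1 + 1 + 1 + 3 + 6 + 4 + 3 + 5 + 2 = 67

67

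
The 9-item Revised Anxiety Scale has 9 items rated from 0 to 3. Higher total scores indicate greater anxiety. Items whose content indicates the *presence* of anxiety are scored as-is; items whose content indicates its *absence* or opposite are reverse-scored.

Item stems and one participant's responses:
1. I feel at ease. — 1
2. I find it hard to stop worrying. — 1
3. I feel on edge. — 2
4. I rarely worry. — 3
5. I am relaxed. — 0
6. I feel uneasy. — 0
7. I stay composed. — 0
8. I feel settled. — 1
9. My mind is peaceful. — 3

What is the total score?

13

Items 1, 4, 5, 7, 8, 9 describe the absence/opposite of anxiety → reverse-score.
on a 0–3 scale, reversed = 3 − raw.
  item 1: 3 − 1 = 2
  item 2: 1
  item 3: 2
  item 4: 3 − 3 = 0
  item 5: 3 − 0 = 3
  item 6: 0
  item 7: 3 − 0 = 3
  item 8: 3 − 1 = 2
  item 9: 3 − 3 = 0
Total = 2 + 1 + 2 + 0 + 3 + 0 + 3 + 2 + 0 = 13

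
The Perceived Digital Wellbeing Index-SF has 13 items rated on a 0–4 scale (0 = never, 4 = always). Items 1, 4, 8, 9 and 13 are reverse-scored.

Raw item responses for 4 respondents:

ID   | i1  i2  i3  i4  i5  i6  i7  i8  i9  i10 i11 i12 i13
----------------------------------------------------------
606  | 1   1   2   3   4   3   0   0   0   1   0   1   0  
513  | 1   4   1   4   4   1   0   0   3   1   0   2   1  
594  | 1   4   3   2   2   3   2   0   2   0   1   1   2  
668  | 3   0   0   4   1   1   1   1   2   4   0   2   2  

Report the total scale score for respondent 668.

Respondent 668 raw: 3, 0, 0, 4, 1, 1, 1, 1, 2, 4, 0, 2, 2.
Reverse-coded (reversed = (0+4) − raw = 4 − raw):
  item 1: 4 − 3 = 1
  item 2: 0
  item 3: 0
  item 4: 4 − 4 = 0
  item 5: 1
  item 6: 1
  item 7: 1
  item 8: 4 − 1 = 3
  item 9: 4 − 2 = 2
  item 10: 4
  item 11: 0
  item 12: 2
  item 13: 4 − 2 = 2
Sum = 1 + 0 + 0 + 0 + 1 + 1 + 1 + 3 + 2 + 4 + 0 + 2 + 2 = 17

17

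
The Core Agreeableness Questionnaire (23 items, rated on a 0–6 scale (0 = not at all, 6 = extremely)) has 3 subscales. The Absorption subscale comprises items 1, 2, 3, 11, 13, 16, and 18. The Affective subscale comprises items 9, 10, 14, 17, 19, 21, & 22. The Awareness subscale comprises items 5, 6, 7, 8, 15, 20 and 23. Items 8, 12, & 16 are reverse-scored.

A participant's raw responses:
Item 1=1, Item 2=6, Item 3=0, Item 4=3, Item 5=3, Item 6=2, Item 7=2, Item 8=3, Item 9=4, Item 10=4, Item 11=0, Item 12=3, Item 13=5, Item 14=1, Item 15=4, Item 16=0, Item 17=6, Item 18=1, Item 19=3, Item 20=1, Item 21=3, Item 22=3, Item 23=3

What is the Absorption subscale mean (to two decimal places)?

Absorption items: 1, 2, 3, 11, 13, 16, 18.
Of these, item 16 is reverse-scored; reverse-coded value = 6 − response.
  item 1: 1
  item 2: 6
  item 3: 0
  item 11: 0
  item 13: 5
  item 16: 6 − 0 = 6
  item 18: 1
Sum = 1 + 6 + 0 + 0 + 5 + 6 + 1 = 19
Mean = 19 / 7 = 2.71

2.71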